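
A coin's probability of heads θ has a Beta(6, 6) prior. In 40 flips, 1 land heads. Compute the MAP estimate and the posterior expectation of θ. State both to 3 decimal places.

Posterior: Beta(6+1, 6+39) = Beta(7, 45).
Mode = (7−1)/(7+45−2) = 6/50 = 0.120.
Mean = 7/(7+45) = 7/52 = 0.135.

MAP = 0.120; posterior mean = 0.135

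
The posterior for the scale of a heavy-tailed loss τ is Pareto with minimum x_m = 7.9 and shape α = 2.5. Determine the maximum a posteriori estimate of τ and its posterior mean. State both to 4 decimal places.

The Pareto density is strictly decreasing on [x_m, ∞), so the mode is x_m = 7.9000.
Mean = α·x_m/(α−1) = 2.5·7.9/1.5 = 13.1667.

MAP: 7.9000. Posterior mean: 13.1667.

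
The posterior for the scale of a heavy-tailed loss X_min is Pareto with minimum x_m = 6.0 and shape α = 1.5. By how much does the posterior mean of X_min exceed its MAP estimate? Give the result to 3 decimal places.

The Pareto density is strictly decreasing on [x_m, ∞), so the mode is x_m = 6.000.
Mean = α·x_m/(α−1) = 1.5·6.0/0.5 = 18.000.
Difference = 18.000 − 6.000 = 12.000.
Right-skewed posterior ⇒ mode < mean.

12.000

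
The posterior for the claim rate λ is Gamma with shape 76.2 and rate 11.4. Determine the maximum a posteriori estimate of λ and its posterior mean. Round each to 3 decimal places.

MAP = 6.596, posterior mean = 6.684

Mode = (α−1)/β = 75.2/11.4 = 6.596.
Mean = α/β = 76.2/11.4 = 6.684.
Mean > mode: the posterior has a right tail.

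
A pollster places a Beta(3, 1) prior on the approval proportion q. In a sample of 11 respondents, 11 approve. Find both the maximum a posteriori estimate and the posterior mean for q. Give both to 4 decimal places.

MAP = 1.0000, posterior mean = 0.9333

Posterior: Beta(3+11, 1+0) = Beta(14, 1).
Since β = 1 ≤ 1 and α > 1, the Beta density is monotone increasing on [0,1]; the mode is at 1.
Mean = 14/(14+1) = 0.9333.
Left-skewed posterior ⇒ mean < mode.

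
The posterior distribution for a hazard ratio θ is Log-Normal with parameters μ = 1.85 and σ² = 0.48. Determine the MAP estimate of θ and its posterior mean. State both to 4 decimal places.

Mode = exp(μ − σ²) = exp(1.37) = 3.9354.
Mean = exp(μ + σ²/2) = exp(2.090) = 8.0849.

MAP: 3.9354. Posterior mean: 8.0849.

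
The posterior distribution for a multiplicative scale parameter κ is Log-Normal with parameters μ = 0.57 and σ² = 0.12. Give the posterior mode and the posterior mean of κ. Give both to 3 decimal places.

κ_MAP = 1.568, E[κ|data] = 1.878

Mode = exp(μ − σ²) = exp(0.45) = 1.568.
Mean = exp(μ + σ²/2) = exp(0.630) = 1.878.
Right-skewed posterior ⇒ mode < mean.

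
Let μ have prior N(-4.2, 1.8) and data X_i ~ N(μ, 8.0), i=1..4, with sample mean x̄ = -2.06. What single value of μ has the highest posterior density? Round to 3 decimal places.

Posterior for μ is Normal. Precision-weighted mean: (1/1.8·-4.2 + 4/8.0·-2.06) / (1/1.8 + 4/8.0) = -3.186.
A Normal posterior is symmetric, so mode = mean.
This is the posterior mode — the MAP estimate.

-3.186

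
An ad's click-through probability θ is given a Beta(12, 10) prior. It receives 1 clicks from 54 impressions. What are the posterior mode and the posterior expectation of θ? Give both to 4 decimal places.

MAP: 0.1622. Posterior mean: 0.1711.

Posterior: Beta(12+1, 10+53) = Beta(13, 63).
Mode = (13−1)/(13+63−2) = 12/74 = 0.1622.
Mean = 13/(13+63) = 13/76 = 0.1711.
Mean > mode: the posterior has a right tail.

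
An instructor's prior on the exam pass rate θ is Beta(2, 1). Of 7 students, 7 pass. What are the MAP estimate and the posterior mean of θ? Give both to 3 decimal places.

Posterior: Beta(2+7, 1+0) = Beta(9, 1).
Since β = 1 ≤ 1 and α > 1, the Beta density is monotone increasing on [0,1]; the mode is at 1.
Mean = 9/(9+1) = 0.900.

MAP = 1.000, posterior mean = 0.900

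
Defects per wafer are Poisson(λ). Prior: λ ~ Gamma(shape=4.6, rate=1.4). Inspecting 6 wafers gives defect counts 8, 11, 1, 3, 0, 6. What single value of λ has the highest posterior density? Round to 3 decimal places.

Σ counts = 29. Posterior: Gamma(shape = 4.6+29 = 33.6, rate = 1.4+6 = 7.4).
Mode = (α−1)/β = 32.6/7.4 = 4.405.
Mean = α/β = 33.6/7.4 = 4.541.
This is the posterior mode — the MAP estimate.

4.405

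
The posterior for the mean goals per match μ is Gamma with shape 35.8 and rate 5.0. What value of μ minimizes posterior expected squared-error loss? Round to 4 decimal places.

Mode = (α−1)/β = 34.8/5.0 = 6.9600.
Mean = α/β = 35.8/5.0 = 7.1600.
Squared-error loss ⇒ the optimal estimator is the posterior mean.

7.1600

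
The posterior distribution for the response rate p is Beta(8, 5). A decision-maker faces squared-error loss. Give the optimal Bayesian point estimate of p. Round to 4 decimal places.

Mode = (8−1)/(8+5−2) = 7/11 = 0.6364.
Mean = 8/(8+5) = 8/13 = 0.6154.
Squared-error loss ⇒ the optimal estimator is the posterior mean.

0.6154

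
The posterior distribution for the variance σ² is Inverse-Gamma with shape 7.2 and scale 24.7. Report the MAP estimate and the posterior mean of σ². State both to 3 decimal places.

Mode = β/(α+1) = 24.7/8.2 = 3.012.
Mean = β/(α−1) = 24.7/6.2 = 3.984.
Mean > mode: the posterior has a right tail.

MAP = 3.012, posterior mean = 3.984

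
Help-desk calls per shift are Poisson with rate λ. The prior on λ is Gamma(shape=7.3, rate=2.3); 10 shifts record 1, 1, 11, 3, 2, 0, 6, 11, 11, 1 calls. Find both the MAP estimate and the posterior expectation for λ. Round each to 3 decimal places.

MAP = 4.333; posterior mean = 4.415

Σ counts = 47. Posterior: Gamma(shape = 7.3+47 = 54.3, rate = 2.3+10 = 12.3).
Mode = (α−1)/β = 53.3/12.3 = 4.333.
Mean = α/β = 54.3/12.3 = 4.415.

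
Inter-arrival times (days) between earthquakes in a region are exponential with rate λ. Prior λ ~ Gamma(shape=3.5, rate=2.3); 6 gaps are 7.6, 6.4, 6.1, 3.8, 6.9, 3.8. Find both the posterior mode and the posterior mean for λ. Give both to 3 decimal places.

Σ times = 34.6. Posterior: Gamma(shape = 3.5+6 = 9.5, rate = 2.3+34.6 = 36.9).
Mode = (α−1)/β = 8.5/36.9 = 0.230.
Mean = α/β = 9.5/36.9 = 0.257.

MAP = 0.230; posterior mean = 0.257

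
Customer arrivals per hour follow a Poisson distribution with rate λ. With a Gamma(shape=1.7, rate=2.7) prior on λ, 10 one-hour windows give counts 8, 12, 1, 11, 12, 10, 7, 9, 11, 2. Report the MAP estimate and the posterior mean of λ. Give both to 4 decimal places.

Σ counts = 83. Posterior: Gamma(shape = 1.7+83 = 84.7, rate = 2.7+10 = 12.7).
Mode = (α−1)/β = 83.7/12.7 = 6.5906.
Mean = α/β = 84.7/12.7 = 6.6693.

λ_MAP = 6.5906, E[λ|data] = 6.6693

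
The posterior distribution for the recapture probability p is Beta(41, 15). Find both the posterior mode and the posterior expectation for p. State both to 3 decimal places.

Mode = (41−1)/(41+15−2) = 40/54 = 0.741.
Mean = 41/(41+15) = 41/56 = 0.732.

MAP = 0.741, posterior mean = 0.732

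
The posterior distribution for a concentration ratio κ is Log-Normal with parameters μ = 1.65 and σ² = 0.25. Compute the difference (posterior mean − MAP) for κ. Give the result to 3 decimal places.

1.845

Mode = exp(μ − σ²) = exp(1.40) = 4.055.
Mean = exp(μ + σ²/2) = exp(1.775) = 5.900.
Difference = 5.900 − 4.055 = 1.845.
The mean is pulled above the mode by the posterior's right skew.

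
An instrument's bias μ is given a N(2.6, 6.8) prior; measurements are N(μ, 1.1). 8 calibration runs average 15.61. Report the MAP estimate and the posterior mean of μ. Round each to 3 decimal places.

Posterior for μ is Normal. Precision-weighted mean: (1/6.8·2.6 + 8/1.1·15.61) / (1/6.8 + 8/1.1) = 15.352.
A Normal posterior is symmetric, so mode = mean.

MAP estimate = 15.352, posterior mean = 15.352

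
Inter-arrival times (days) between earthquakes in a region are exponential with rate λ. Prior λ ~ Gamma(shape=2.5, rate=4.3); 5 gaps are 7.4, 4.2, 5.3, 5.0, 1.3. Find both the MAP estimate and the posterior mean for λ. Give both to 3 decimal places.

MAP: 0.236. Posterior mean: 0.273.

Σ times = 23.2. Posterior: Gamma(shape = 2.5+5 = 7.5, rate = 4.3+23.2 = 27.5).
Mode = (α−1)/β = 6.5/27.5 = 0.236.
Mean = α/β = 7.5/27.5 = 0.273.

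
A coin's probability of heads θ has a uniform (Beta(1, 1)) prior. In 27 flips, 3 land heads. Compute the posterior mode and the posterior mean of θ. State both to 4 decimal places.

posterior mode = 0.1111, posterior mean = 0.1379

Posterior: Beta(1+3, 1+24) = Beta(4, 25).
Mode = (4−1)/(4+25−2) = 3/27 = 0.1111.
Mean = 4/(4+25) = 4/29 = 0.1379.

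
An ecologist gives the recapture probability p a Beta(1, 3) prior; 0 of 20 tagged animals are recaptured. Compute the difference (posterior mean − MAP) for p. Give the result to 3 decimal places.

Posterior: Beta(1+0, 3+20) = Beta(1, 23).
Since α = 1 ≤ 1 and β > 1, the Beta density is monotone decreasing on [0,1]; the mode is at 0.
Mean = 1/(1+23) = 0.042.
Difference = 0.042 − 0.000 = 0.042.
Mean > mode: the posterior has a right tail.

0.042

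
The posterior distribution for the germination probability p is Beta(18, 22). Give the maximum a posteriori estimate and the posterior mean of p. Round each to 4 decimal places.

MAP = 0.4474; posterior mean = 0.4500

Mode = (18−1)/(18+22−2) = 17/38 = 0.4474.
Mean = 18/(18+22) = 18/40 = 0.4500.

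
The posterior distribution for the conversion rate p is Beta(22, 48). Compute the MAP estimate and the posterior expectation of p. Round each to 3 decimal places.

Mode = (22−1)/(22+48−2) = 21/68 = 0.309.
Mean = 22/(22+48) = 22/70 = 0.314.
The posterior is right-skewed, so the mean exceeds the mode.

MAP estimate = 0.309, posterior expectation = 0.314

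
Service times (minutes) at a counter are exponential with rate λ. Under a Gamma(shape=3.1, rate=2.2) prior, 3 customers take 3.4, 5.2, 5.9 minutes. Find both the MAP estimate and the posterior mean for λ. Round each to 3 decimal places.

Σ times = 14.5. Posterior: Gamma(shape = 3.1+3 = 6.1, rate = 2.2+14.5 = 16.7).
Mode = (α−1)/β = 5.1/16.7 = 0.305.
Mean = α/β = 6.1/16.7 = 0.365.

MAP estimate = 0.305, posterior mean = 0.365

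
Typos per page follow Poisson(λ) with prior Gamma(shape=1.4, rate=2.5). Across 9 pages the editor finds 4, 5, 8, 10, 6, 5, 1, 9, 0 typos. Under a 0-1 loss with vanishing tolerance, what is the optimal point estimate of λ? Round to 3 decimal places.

4.209

Σ counts = 48. Posterior: Gamma(shape = 1.4+48 = 49.4, rate = 2.5+9 = 11.5).
Mode = (α−1)/β = 48.4/11.5 = 4.209.
Mean = α/β = 49.4/11.5 = 4.296.
This is the posterior mode — the MAP estimate.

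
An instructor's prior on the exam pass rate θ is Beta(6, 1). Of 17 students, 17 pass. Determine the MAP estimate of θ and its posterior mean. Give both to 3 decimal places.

Posterior: Beta(6+17, 1+0) = Beta(23, 1).
Since β = 1 ≤ 1 and α > 1, the Beta density is monotone increasing on [0,1]; the mode is at 1.
Mean = 23/(23+1) = 0.958.
Left-skewed posterior ⇒ mean < mode.

MAP = 1.000; posterior mean = 0.958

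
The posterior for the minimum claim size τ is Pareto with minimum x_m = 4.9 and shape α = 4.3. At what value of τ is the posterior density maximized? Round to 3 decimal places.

4.900

The Pareto density is strictly decreasing on [x_m, ∞), so the mode is x_m = 4.900.
Mean = α·x_m/(α−1) = 4.3·4.9/3.3 = 6.385.
This is the posterior mode — the MAP estimate.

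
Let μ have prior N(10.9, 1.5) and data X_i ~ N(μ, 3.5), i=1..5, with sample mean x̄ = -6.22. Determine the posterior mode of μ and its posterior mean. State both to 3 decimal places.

MAP = -0.773; posterior mean = -0.773

Posterior for μ is Normal. Precision-weighted mean: (1/1.5·10.9 + 5/3.5·-6.22) / (1/1.5 + 5/3.5) = -0.773.
A Normal posterior is symmetric, so mode = mean.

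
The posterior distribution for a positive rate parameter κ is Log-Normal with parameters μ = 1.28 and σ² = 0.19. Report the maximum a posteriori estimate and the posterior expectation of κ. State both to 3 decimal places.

maximum a posteriori estimate = 2.974, posterior expectation = 3.955

Mode = exp(μ − σ²) = exp(1.09) = 2.974.
Mean = exp(μ + σ²/2) = exp(1.375) = 3.955.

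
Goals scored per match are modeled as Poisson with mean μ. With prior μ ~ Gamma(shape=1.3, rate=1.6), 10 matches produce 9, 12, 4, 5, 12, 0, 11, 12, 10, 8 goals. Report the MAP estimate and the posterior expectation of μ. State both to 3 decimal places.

Σ counts = 83. Posterior: Gamma(shape = 1.3+83 = 84.3, rate = 1.6+10 = 11.6).
Mode = (α−1)/β = 83.3/11.6 = 7.181.
Mean = α/β = 84.3/11.6 = 7.267.
The mean is pulled above the mode by the posterior's right skew.

μ_MAP = 7.181, E[μ|data] = 7.267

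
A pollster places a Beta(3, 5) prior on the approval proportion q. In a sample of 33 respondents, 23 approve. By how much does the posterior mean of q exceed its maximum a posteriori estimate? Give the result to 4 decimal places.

Posterior: Beta(3+23, 5+10) = Beta(26, 15).
Mode = (26−1)/(26+15−2) = 25/39 = 0.6410.
Mean = 26/(26+15) = 26/41 = 0.6341.
Difference = 0.6341 − 0.6410 = -0.0069.
The posterior is left-skewed, so the mode exceeds the mean.

-0.0069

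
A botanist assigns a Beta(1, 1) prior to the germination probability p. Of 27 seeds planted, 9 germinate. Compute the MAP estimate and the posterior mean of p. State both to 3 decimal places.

Posterior: Beta(1+9, 1+18) = Beta(10, 19).
Mode = (10−1)/(10+19−2) = 9/27 = 0.333.
With a flat prior the MAP equals the MLE, 9/27.
Mean = 10/(10+19) = 10/29 = 0.345.

p_MAP = 0.333, E[p|data] = 0.345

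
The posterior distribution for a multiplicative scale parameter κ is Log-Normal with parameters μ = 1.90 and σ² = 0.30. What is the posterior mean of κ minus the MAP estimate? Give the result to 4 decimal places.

2.8149

Mode = exp(μ − σ²) = exp(1.60) = 4.9530.
Mean = exp(μ + σ²/2) = exp(2.050) = 7.7679.
Difference = 7.7679 − 4.9530 = 2.8149.
Right-skewed posterior ⇒ mode < mean.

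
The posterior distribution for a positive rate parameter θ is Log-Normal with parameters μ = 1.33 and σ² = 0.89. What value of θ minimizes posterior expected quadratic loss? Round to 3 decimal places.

5.900

Mode = exp(μ − σ²) = exp(0.44) = 1.553.
Mean = exp(μ + σ²/2) = exp(1.775) = 5.900.
Quadratic loss ⇒ the optimal estimator is the posterior mean.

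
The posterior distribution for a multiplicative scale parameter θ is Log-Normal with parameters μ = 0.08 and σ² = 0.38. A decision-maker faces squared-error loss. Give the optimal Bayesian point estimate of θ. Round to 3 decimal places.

1.310

Mode = exp(μ − σ²) = exp(-0.30) = 0.741.
Mean = exp(μ + σ²/2) = exp(0.270) = 1.310.
Squared-error loss ⇒ the optimal estimator is the posterior mean.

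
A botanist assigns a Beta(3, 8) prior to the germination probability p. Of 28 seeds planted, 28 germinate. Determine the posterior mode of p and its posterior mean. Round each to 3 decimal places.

MAP: 0.811. Posterior mean: 0.795.

Posterior: Beta(3+28, 8+0) = Beta(31, 8).
Mode = (31−1)/(31+8−2) = 30/37 = 0.811.
Mean = 31/(31+8) = 31/39 = 0.795.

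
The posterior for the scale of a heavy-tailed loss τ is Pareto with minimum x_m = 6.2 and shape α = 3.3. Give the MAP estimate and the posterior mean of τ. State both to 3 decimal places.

The Pareto density is strictly decreasing on [x_m, ∞), so the mode is x_m = 6.200.
Mean = α·x_m/(α−1) = 3.3·6.2/2.3 = 8.896.

τ_MAP = 6.200, E[τ|data] = 8.896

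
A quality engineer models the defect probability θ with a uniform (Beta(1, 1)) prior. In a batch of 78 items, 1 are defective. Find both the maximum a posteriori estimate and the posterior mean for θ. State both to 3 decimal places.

maximum a posteriori estimate = 0.013, posterior mean = 0.025

Posterior: Beta(1+1, 1+77) = Beta(2, 78).
Mode = (2−1)/(2+78−2) = 1/78 = 0.013.
Mean = 2/(2+78) = 2/80 = 0.025.
Mean > mode: the posterior has a right tail.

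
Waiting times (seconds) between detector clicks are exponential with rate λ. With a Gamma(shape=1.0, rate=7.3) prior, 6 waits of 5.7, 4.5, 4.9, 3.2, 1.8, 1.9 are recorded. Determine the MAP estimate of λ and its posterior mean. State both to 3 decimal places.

Σ times = 22.0. Posterior: Gamma(shape = 1.0+6 = 7.0, rate = 7.3+22.0 = 29.3).
Mode = (α−1)/β = 6.0/29.3 = 0.205.
Mean = α/β = 7.0/29.3 = 0.239.

MAP = 0.205; posterior mean = 0.239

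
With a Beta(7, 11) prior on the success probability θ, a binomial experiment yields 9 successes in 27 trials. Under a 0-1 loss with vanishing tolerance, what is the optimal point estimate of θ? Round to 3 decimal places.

0.349

Posterior: Beta(7+9, 11+18) = Beta(16, 29).
Mode = (16−1)/(16+29−2) = 15/43 = 0.349.
Mean = 16/(16+29) = 16/45 = 0.356.
This is the posterior mode — the MAP estimate.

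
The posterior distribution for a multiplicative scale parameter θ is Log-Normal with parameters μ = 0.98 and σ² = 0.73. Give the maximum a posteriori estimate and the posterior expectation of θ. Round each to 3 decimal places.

Mode = exp(μ − σ²) = exp(0.25) = 1.284.
Mean = exp(μ + σ²/2) = exp(1.345) = 3.838.

MAP: 1.284. Posterior mean: 3.838.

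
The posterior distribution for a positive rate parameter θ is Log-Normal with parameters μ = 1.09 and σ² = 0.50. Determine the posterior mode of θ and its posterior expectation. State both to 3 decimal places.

Mode = exp(μ − σ²) = exp(0.59) = 1.804.
Mean = exp(μ + σ²/2) = exp(1.340) = 3.819.

posterior mode = 1.804, posterior expectation = 3.819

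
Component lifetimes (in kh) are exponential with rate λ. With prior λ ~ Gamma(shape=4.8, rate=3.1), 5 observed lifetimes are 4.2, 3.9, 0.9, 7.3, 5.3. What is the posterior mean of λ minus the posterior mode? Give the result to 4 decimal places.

Σ times = 21.6. Posterior: Gamma(shape = 4.8+5 = 9.8, rate = 3.1+21.6 = 24.7).
Mode = (α−1)/β = 8.8/24.7 = 0.3563.
Mean = α/β = 9.8/24.7 = 0.3968.
Difference = 0.3968 − 0.3563 = 0.0405.

0.0405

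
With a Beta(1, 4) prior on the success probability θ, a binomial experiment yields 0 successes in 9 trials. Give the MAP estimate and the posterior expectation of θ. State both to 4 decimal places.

Posterior: Beta(1+0, 4+9) = Beta(1, 13).
Since α = 1 ≤ 1 and β > 1, the Beta density is monotone decreasing on [0,1]; the mode is at 0.
Mean = 1/(1+13) = 0.0714.
Mean > mode: the posterior has a right tail.

MAP estimate = 0.0000, posterior expectation = 0.0714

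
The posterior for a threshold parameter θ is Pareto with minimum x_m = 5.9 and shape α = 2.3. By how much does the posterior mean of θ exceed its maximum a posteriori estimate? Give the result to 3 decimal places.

4.538

The Pareto density is strictly decreasing on [x_m, ∞), so the mode is x_m = 5.900.
Mean = α·x_m/(α−1) = 2.3·5.9/1.3 = 10.438.
Difference = 10.438 − 5.900 = 4.538.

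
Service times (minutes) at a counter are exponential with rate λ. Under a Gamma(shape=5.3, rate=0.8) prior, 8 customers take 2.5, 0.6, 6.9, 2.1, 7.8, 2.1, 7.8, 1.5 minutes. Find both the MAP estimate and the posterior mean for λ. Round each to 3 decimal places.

MAP: 0.383. Posterior mean: 0.414.

Σ times = 31.3. Posterior: Gamma(shape = 5.3+8 = 13.3, rate = 0.8+31.3 = 32.1).
Mode = (α−1)/β = 12.3/32.1 = 0.383.
Mean = α/β = 13.3/32.1 = 0.414.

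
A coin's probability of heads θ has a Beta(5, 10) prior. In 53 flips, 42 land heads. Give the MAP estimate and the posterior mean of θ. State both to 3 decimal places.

Posterior: Beta(5+42, 10+11) = Beta(47, 21).
Mode = (47−1)/(47+21−2) = 46/66 = 0.697.
Mean = 47/(47+21) = 47/68 = 0.691.
Left-skewed posterior ⇒ mean < mode.

MAP = 0.697; posterior mean = 0.691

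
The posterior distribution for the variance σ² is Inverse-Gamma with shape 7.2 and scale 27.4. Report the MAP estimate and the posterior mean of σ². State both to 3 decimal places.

MAP: 3.341. Posterior mean: 4.419.

Mode = β/(α+1) = 27.4/8.2 = 3.341.
Mean = β/(α−1) = 27.4/6.2 = 4.419.
The mean is pulled above the mode by the posterior's right skew.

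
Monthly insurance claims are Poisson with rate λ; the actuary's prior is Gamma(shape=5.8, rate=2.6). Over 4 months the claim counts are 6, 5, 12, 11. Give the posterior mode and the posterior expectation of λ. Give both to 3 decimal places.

Σ counts = 34. Posterior: Gamma(shape = 5.8+34 = 39.8, rate = 2.6+4 = 6.6).
Mode = (α−1)/β = 38.8/6.6 = 5.879.
Mean = α/β = 39.8/6.6 = 6.030.
The mean is pulled above the mode by the posterior's right skew.

λ_MAP = 5.879, E[λ|data] = 6.030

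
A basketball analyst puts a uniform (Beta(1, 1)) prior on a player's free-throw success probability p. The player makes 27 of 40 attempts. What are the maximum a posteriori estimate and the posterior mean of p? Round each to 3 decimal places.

Posterior: Beta(1+27, 1+13) = Beta(28, 14).
Mode = (28−1)/(28+14−2) = 27/40 = 0.675.
With a flat prior the MAP equals the MLE, 27/40.
Mean = 28/(28+14) = 28/42 = 0.667.
The mean is pulled below the mode by the posterior's left skew.

MAP: 0.675. Posterior mean: 0.667.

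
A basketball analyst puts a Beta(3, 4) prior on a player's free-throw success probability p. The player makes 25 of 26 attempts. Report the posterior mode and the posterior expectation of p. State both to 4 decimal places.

Posterior: Beta(3+25, 4+1) = Beta(28, 5).
Mode = (28−1)/(28+5−2) = 27/31 = 0.8710.
Mean = 28/(28+5) = 28/33 = 0.8485.

posterior mode = 0.8710, posterior expectation = 0.8485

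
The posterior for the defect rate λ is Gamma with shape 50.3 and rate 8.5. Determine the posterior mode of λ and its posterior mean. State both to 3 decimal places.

MAP = 5.800, posterior mean = 5.918

Mode = (α−1)/β = 49.3/8.5 = 5.800.
Mean = α/β = 50.3/8.5 = 5.918.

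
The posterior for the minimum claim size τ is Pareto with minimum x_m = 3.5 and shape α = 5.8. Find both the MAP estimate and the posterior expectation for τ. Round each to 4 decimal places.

MAP = 3.5000; posterior mean = 4.2292

The Pareto density is strictly decreasing on [x_m, ∞), so the mode is x_m = 3.5000.
Mean = α·x_m/(α−1) = 5.8·3.5/4.8 = 4.2292.
The mean is pulled above the mode by the posterior's right skew.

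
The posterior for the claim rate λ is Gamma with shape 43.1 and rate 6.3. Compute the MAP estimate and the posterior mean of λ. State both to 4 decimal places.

MAP = 6.6825; posterior mean = 6.8413

Mode = (α−1)/β = 42.1/6.3 = 6.6825.
Mean = α/β = 43.1/6.3 = 6.8413.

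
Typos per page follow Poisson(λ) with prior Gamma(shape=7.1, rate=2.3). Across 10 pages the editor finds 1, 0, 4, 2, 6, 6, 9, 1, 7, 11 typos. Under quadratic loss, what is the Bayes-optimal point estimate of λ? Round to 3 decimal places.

4.398

Σ counts = 47. Posterior: Gamma(shape = 7.1+47 = 54.1, rate = 2.3+10 = 12.3).
Mode = (α−1)/β = 53.1/12.3 = 4.317.
Mean = α/β = 54.1/12.3 = 4.398.
Quadratic loss ⇒ the optimal estimator is the posterior mean.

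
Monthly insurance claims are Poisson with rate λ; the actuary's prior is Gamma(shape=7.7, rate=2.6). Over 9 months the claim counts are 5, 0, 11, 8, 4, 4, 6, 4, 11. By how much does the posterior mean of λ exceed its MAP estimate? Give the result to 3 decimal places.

Σ counts = 53. Posterior: Gamma(shape = 7.7+53 = 60.7, rate = 2.6+9 = 11.6).
Mode = (α−1)/β = 59.7/11.6 = 5.147.
Mean = α/β = 60.7/11.6 = 5.233.
Difference = 5.233 − 5.147 = 0.086.

0.086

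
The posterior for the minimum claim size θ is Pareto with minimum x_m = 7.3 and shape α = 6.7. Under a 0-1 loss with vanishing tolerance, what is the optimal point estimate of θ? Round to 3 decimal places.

The Pareto density is strictly decreasing on [x_m, ∞), so the mode is x_m = 7.300.
Mean = α·x_m/(α−1) = 6.7·7.3/5.7 = 8.581.
This is the posterior mode — the MAP estimate.

7.300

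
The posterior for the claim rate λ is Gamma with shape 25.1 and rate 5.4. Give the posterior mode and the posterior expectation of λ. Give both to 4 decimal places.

MAP: 4.4630. Posterior mean: 4.6481.

Mode = (α−1)/β = 24.1/5.4 = 4.4630.
Mean = α/β = 25.1/5.4 = 4.6481.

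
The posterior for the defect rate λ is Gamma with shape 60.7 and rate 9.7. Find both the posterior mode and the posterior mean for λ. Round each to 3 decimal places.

MAP = 6.155; posterior mean = 6.258

Mode = (α−1)/β = 59.7/9.7 = 6.155.
Mean = α/β = 60.7/9.7 = 6.258.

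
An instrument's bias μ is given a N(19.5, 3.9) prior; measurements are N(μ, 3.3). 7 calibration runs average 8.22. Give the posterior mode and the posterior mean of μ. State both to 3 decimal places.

Posterior for μ is Normal. Precision-weighted mean: (1/3.9·19.5 + 7/3.3·8.22) / (1/3.9 + 7/3.3) = 9.436.
A Normal posterior is symmetric, so mode = mean.

MAP = 9.436, posterior mean = 9.436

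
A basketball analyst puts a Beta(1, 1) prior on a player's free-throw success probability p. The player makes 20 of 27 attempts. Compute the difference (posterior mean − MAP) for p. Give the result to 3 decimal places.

Posterior: Beta(1+20, 1+7) = Beta(21, 8).
Mode = (21−1)/(21+8−2) = 20/27 = 0.741.
With a flat prior the MAP equals the MLE, 20/27.
Mean = 21/(21+8) = 21/29 = 0.724.
Difference = 0.724 − 0.741 = -0.017.

-0.017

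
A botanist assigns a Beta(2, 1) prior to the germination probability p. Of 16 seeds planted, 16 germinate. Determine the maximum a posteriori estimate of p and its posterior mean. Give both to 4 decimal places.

maximum a posteriori estimate = 1.0000, posterior mean = 0.9474

Posterior: Beta(2+16, 1+0) = Beta(18, 1).
Since β = 1 ≤ 1 and α > 1, the Beta density is monotone increasing on [0,1]; the mode is at 1.
Mean = 18/(18+1) = 0.9474.
Left-skewed posterior ⇒ mean < mode.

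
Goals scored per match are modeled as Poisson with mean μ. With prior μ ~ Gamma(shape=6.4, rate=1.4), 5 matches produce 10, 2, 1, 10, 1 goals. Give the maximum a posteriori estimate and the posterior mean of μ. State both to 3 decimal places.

Σ counts = 24. Posterior: Gamma(shape = 6.4+24 = 30.4, rate = 1.4+5 = 6.4).
Mode = (α−1)/β = 29.4/6.4 = 4.594.
Mean = α/β = 30.4/6.4 = 4.750.
Mean > mode: the posterior has a right tail.

maximum a posteriori estimate = 4.594, posterior mean = 4.750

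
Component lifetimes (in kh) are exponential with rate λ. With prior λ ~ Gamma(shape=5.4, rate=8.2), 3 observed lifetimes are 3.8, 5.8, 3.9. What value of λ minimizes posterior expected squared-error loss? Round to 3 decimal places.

Σ times = 13.5. Posterior: Gamma(shape = 5.4+3 = 8.4, rate = 8.2+13.5 = 21.7).
Mode = (α−1)/β = 7.4/21.7 = 0.341.
Mean = α/β = 8.4/21.7 = 0.387.
Squared-error loss ⇒ the optimal estimator is the posterior mean.

0.387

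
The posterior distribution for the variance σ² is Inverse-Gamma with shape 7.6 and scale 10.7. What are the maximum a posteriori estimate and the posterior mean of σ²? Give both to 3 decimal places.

Mode = β/(α+1) = 10.7/8.6 = 1.244.
Mean = β/(α−1) = 10.7/6.6 = 1.621.

σ²_MAP = 1.244, E[σ²|data] = 1.621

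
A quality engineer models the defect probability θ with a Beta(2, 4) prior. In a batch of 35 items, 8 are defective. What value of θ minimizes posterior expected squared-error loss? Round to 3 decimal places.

Posterior: Beta(2+8, 4+27) = Beta(10, 31).
Mode = (10−1)/(10+31−2) = 9/39 = 0.231.
Mean = 10/(10+31) = 10/41 = 0.244.
Squared-error loss ⇒ the optimal estimator is the posterior mean.

0.244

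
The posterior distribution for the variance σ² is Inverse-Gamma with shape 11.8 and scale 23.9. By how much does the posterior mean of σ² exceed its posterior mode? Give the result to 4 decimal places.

Mode = β/(α+1) = 23.9/12.8 = 1.8672.
Mean = β/(α−1) = 23.9/10.8 = 2.2130.
Difference = 2.2130 − 1.8672 = 0.3458.
The posterior is right-skewed, so the mean exceeds the mode.

0.3458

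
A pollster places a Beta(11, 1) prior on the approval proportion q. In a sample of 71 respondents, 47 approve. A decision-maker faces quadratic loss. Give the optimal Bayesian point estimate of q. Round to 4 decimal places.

Posterior: Beta(11+47, 1+24) = Beta(58, 25).
Mode = (58−1)/(58+25−2) = 57/81 = 0.7037.
Mean = 58/(58+25) = 58/83 = 0.6988.
Quadratic loss ⇒ the optimal estimator is the posterior mean.

0.6988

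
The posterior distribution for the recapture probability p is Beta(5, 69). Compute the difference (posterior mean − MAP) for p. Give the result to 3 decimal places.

0.012

Mode = (5−1)/(5+69−2) = 4/72 = 0.056.
Mean = 5/(5+69) = 5/74 = 0.068.
Difference = 0.068 − 0.056 = 0.012.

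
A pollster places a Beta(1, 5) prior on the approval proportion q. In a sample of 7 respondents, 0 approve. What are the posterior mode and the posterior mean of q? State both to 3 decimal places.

MAP: 0.000. Posterior mean: 0.077.

Posterior: Beta(1+0, 5+7) = Beta(1, 12).
Since α = 1 ≤ 1 and β > 1, the Beta density is monotone decreasing on [0,1]; the mode is at 0.
Mean = 1/(1+12) = 0.077.
The posterior is right-skewed, so the mean exceeds the mode.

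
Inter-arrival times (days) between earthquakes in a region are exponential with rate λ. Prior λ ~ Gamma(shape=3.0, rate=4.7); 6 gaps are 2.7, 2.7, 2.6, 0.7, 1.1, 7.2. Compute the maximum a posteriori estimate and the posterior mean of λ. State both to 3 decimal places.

Σ times = 17.0. Posterior: Gamma(shape = 3.0+6 = 9.0, rate = 4.7+17.0 = 21.7).
Mode = (α−1)/β = 8.0/21.7 = 0.369.
Mean = α/β = 9.0/21.7 = 0.415.

MAP = 0.369, posterior mean = 0.415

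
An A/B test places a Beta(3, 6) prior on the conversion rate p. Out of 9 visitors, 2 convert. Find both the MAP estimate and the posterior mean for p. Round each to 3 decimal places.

Posterior: Beta(3+2, 6+7) = Beta(5, 13).
Mode = (5−1)/(5+13−2) = 4/16 = 0.250.
Mean = 5/(5+13) = 5/18 = 0.278.

MAP: 0.250. Posterior mean: 0.278.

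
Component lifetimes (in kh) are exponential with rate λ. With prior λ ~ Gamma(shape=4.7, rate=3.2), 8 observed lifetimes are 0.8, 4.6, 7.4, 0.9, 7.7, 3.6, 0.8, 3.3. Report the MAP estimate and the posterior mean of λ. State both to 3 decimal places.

λ_MAP = 0.362, E[λ|data] = 0.393

Σ times = 29.1. Posterior: Gamma(shape = 4.7+8 = 12.7, rate = 3.2+29.1 = 32.3).
Mode = (α−1)/β = 11.7/32.3 = 0.362.
Mean = α/β = 12.7/32.3 = 0.393.
Mean > mode: the posterior has a right tail.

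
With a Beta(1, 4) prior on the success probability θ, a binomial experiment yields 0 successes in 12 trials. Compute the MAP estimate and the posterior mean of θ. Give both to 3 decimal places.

MAP = 0.000; posterior mean = 0.059

Posterior: Beta(1+0, 4+12) = Beta(1, 16).
Since α = 1 ≤ 1 and β > 1, the Beta density is monotone decreasing on [0,1]; the mode is at 0.
Mean = 1/(1+16) = 0.059.
The mean is pulled above the mode by the posterior's right skew.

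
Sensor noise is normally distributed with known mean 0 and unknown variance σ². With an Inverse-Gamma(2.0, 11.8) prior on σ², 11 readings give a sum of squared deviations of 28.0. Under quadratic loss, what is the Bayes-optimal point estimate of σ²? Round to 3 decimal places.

3.969

Posterior: Inverse-Gamma(shape = 2.0+11/2 = 7.5, scale = 11.8+28.0/2 = 25.8).
Mode = β/(α+1) = 25.8/8.5 = 3.035.
Mean = β/(α−1) = 25.8/6.5 = 3.969.
Quadratic loss ⇒ the optimal estimator is the posterior mean.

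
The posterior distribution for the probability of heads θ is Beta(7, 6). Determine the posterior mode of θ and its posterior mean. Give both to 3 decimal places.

Mode = (7−1)/(7+6−2) = 6/11 = 0.545.
Mean = 7/(7+6) = 7/13 = 0.538.
The posterior is left-skewed, so the mode exceeds the mean.

MAP: 0.545. Posterior mean: 0.538.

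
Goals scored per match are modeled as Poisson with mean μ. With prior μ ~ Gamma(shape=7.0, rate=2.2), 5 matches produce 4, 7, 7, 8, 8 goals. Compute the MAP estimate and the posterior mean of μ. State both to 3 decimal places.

MAP: 5.556. Posterior mean: 5.694.

Σ counts = 34. Posterior: Gamma(shape = 7.0+34 = 41.0, rate = 2.2+5 = 7.2).
Mode = (α−1)/β = 40.0/7.2 = 5.556.
Mean = α/β = 41.0/7.2 = 5.694.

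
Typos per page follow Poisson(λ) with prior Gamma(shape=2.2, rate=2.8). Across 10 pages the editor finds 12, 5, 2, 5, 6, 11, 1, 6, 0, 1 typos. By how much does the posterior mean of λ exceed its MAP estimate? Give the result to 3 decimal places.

Σ counts = 49. Posterior: Gamma(shape = 2.2+49 = 51.2, rate = 2.8+10 = 12.8).
Mode = (α−1)/β = 50.2/12.8 = 3.922.
Mean = α/β = 51.2/12.8 = 4.000.
Difference = 4.000 − 3.922 = 0.078.

0.078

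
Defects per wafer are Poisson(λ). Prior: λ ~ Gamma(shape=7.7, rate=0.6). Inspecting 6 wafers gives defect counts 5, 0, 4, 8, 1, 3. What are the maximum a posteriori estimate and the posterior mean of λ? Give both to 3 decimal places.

Σ counts = 21. Posterior: Gamma(shape = 7.7+21 = 28.7, rate = 0.6+6 = 6.6).
Mode = (α−1)/β = 27.7/6.6 = 4.197.
Mean = α/β = 28.7/6.6 = 4.348.
The posterior is right-skewed, so the mean exceeds the mode.

maximum a posteriori estimate = 4.197, posterior mean = 4.348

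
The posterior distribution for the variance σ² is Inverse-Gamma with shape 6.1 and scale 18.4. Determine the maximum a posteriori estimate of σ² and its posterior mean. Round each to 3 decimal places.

σ²_MAP = 2.592, E[σ²|data] = 3.608

Mode = β/(α+1) = 18.4/7.1 = 2.592.
Mean = β/(α−1) = 18.4/5.1 = 3.608.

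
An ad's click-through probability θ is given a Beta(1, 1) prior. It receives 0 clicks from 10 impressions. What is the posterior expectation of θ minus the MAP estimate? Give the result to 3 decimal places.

Posterior: Beta(1+0, 1+10) = Beta(1, 11).
Since α = 1 ≤ 1 and β > 1, the Beta density is monotone decreasing on [0,1]; the mode is at 0.
Mean = 1/(1+11) = 0.083.
Difference = 0.083 − 0.000 = 0.083.

0.083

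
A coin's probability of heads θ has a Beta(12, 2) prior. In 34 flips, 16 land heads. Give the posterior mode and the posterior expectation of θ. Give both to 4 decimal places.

posterior mode = 0.5870, posterior expectation = 0.5833

Posterior: Beta(12+16, 2+18) = Beta(28, 20).
Mode = (28−1)/(28+20−2) = 27/46 = 0.5870.
Mean = 28/(28+20) = 28/48 = 0.5833.
The posterior is left-skewed, so the mode exceeds the mean.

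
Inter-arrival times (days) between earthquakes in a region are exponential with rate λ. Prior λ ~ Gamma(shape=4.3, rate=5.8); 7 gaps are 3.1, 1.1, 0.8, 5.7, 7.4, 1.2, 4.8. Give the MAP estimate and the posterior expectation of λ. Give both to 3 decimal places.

Σ times = 24.1. Posterior: Gamma(shape = 4.3+7 = 11.3, rate = 5.8+24.1 = 29.9).
Mode = (α−1)/β = 10.3/29.9 = 0.344.
Mean = α/β = 11.3/29.9 = 0.378.
Mean > mode: the posterior has a right tail.

MAP: 0.344. Posterior mean: 0.378.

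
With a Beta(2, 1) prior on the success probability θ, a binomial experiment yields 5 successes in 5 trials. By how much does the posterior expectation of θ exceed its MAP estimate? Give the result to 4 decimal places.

Posterior: Beta(2+5, 1+0) = Beta(7, 1).
Since β = 1 ≤ 1 and α > 1, the Beta density is monotone increasing on [0,1]; the mode is at 1.
Mean = 7/(7+1) = 0.8750.
Difference = 0.8750 − 1.0000 = -0.1250.

-0.1250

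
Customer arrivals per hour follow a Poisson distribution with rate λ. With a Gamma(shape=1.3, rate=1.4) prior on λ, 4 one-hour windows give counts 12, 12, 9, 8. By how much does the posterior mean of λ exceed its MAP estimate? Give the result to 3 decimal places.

Σ counts = 41. Posterior: Gamma(shape = 1.3+41 = 42.3, rate = 1.4+4 = 5.4).
Mode = (α−1)/β = 41.3/5.4 = 7.648.
Mean = α/β = 42.3/5.4 = 7.833.
Difference = 7.833 − 7.648 = 0.185.

0.185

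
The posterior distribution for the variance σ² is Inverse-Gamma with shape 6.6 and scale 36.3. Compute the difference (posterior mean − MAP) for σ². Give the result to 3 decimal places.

Mode = β/(α+1) = 36.3/7.6 = 4.776.
Mean = β/(α−1) = 36.3/5.6 = 6.482.
Difference = 6.482 − 4.776 = 1.706.

1.706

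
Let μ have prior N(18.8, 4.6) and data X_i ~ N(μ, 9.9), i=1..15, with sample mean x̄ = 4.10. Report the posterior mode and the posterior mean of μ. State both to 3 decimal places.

Posterior for μ is Normal. Precision-weighted mean: (1/4.6·18.8 + 15/9.9·4.10) / (1/4.6 + 15/9.9) = 5.944.
A Normal posterior is symmetric, so mode = mean.

μ_MAP = 5.944, E[μ|data] = 5.944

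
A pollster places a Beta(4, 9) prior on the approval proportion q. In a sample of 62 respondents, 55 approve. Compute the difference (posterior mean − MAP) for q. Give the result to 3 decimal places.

Posterior: Beta(4+55, 9+7) = Beta(59, 16).
Mode = (59−1)/(59+16−2) = 58/73 = 0.795.
Mean = 59/(59+16) = 59/75 = 0.787.
Difference = 0.787 − 0.795 = -0.008.
Mode > mean: the posterior has a left tail.

-0.008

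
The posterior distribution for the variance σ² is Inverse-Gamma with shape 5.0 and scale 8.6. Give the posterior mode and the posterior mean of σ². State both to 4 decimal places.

Mode = β/(α+1) = 8.6/6.0 = 1.4333.
Mean = β/(α−1) = 8.6/4.0 = 2.1500.
The posterior is right-skewed, so the mean exceeds the mode.

posterior mode = 1.4333, posterior mean = 2.1500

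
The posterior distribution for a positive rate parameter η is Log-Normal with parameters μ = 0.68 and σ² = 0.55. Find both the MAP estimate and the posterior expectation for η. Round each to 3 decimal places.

MAP = 1.139; posterior mean = 2.599

Mode = exp(μ − σ²) = exp(0.13) = 1.139.
Mean = exp(μ + σ²/2) = exp(0.955) = 2.599.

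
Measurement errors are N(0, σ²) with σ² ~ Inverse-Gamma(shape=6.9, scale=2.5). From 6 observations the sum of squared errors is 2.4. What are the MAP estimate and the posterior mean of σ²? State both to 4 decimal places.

σ²_MAP = 0.3394, E[σ²|data] = 0.4157

Posterior: Inverse-Gamma(shape = 6.9+6/2 = 9.9, scale = 2.5+2.4/2 = 3.7).
Mode = β/(α+1) = 3.7/10.9 = 0.3394.
Mean = β/(α−1) = 3.7/8.9 = 0.4157.
Right-skewed posterior ⇒ mode < mean.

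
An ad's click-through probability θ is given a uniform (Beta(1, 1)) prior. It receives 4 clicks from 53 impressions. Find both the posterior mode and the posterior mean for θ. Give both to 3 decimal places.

θ_MAP = 0.075, E[θ|data] = 0.091

Posterior: Beta(1+4, 1+49) = Beta(5, 50).
Mode = (5−1)/(5+50−2) = 4/53 = 0.075.
Mean = 5/(5+50) = 5/55 = 0.091.
Right-skewed posterior ⇒ mode < mean.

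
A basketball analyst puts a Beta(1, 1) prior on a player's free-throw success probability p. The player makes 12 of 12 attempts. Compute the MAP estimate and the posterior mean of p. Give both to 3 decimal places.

MAP: 1.000. Posterior mean: 0.929.

Posterior: Beta(1+12, 1+0) = Beta(13, 1).
Since β = 1 ≤ 1 and α > 1, the Beta density is monotone increasing on [0,1]; the mode is at 1.
Mean = 13/(13+1) = 0.929.
The mean is pulled below the mode by the posterior's left skew.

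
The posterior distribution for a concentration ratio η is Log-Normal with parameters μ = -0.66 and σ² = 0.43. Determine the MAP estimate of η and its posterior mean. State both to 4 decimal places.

MAP = 0.3362; posterior mean = 0.6408

Mode = exp(μ − σ²) = exp(-1.09) = 0.3362.
Mean = exp(μ + σ²/2) = exp(-0.445) = 0.6408.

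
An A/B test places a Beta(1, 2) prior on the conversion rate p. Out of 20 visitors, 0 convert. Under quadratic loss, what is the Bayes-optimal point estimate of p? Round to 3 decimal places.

Posterior: Beta(1+0, 2+20) = Beta(1, 22).
Since α = 1 ≤ 1 and β > 1, the Beta density is monotone decreasing on [0,1]; the mode is at 0.
Mean = 1/(1+22) = 0.043.
Quadratic loss ⇒ the optimal estimator is the posterior mean.

0.043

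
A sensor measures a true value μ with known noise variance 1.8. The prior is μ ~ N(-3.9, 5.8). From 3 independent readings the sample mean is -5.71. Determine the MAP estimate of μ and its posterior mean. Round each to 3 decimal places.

Posterior for μ is Normal. Precision-weighted mean: (1/5.8·-3.9 + 3/1.8·-5.71) / (1/5.8 + 3/1.8) = -5.540.
A Normal posterior is symmetric, so mode = mean.

MAP = -5.540, posterior mean = -5.540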